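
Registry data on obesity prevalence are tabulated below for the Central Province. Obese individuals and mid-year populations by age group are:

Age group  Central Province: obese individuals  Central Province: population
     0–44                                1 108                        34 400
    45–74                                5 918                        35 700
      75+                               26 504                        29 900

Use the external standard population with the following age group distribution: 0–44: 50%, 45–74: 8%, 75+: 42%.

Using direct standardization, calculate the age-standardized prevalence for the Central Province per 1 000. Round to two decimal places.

Age-specific rates per 1 000 for the Central Province: 32.209, 165.770, 886.421.
Standard weights: 0.50, 0.08, 0.42.
Standardized rate: 0.5000×32.209 + 0.0800×165.770 + 0.4200×886.421 = 401.6633 per 1 000.

401.66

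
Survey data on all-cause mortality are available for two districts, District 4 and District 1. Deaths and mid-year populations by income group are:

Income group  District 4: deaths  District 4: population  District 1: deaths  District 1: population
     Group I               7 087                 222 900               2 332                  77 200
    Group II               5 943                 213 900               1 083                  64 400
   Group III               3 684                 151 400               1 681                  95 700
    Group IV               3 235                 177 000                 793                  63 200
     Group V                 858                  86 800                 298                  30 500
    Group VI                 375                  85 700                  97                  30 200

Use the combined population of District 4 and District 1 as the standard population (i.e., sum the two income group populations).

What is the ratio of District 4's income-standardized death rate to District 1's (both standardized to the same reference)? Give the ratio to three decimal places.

1.297

Income-specific rates per 100 000 for District 4: 3179.45, 2778.40, 2433.29, 1827.68, 988.48, 437.57.
For District 1: 3020.73, 1681.68, 1756.53, 1254.75, 977.05, 321.19.
Combined standard total = 1 298 900; weights = 0.2310, 0.2143, 0.1902, 0.1849, 0.0903, 0.0892.
District 4: 0.2310×3179.45 + 0.2143×2778.40 + 0.1902×2433.29 + 0.1849×1827.68 + 0.0903×988.48 + 0.0892×437.57 = 2259.0819 per 100 000.
District 1: 0.2310×3020.73 + 0.2143×1681.68 + 0.1902×1756.53 + 0.1849×1254.75 + 0.0903×977.05 + 0.0892×321.19 = 1741.3145 per 100 000.
Ratio = 2259.0819 ÷ 1741.3145 = 1.29734.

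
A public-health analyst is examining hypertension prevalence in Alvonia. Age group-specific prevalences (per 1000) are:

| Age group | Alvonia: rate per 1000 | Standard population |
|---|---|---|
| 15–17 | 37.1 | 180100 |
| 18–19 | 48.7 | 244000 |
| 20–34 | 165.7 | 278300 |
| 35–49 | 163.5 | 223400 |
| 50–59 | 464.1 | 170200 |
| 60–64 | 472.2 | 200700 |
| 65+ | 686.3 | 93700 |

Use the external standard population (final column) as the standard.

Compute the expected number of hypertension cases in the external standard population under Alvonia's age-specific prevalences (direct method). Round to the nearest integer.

Expected hypertension cases = Σ (standard pop × age-specific rate ÷ 1000)
= 180100×37.1/1000 + 244000×48.7/1000 + 278300×165.7/1000 + 223400×163.5/1000 + 170200×464.1/1000 + 200700×472.2/1000 + 93700×686.3/1000
= 6681.71 + 11882.80 + 46114.31 + 36525.90 + 78989.82 + 94770.54 + 64306.31 = 339271.39.

339271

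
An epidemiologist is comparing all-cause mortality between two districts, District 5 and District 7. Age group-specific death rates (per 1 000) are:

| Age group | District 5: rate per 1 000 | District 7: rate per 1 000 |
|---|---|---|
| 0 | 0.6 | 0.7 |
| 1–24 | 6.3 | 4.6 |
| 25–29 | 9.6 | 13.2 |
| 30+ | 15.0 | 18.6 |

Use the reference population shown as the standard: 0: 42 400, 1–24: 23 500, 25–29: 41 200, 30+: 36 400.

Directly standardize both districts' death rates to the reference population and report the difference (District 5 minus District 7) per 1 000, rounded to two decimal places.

Standard total = 143 500; weights = 0.2955, 0.1638, 0.2871, 0.2537.
District 5: 0.2955×0.6 + 0.1638×6.3 + 0.2871×9.6 + 0.2537×15.0 = 7.7701 per 1 000.
District 7: 0.2955×0.7 + 0.1638×4.6 + 0.2871×13.2 + 0.2537×18.6 = 9.4680 per 1 000.
Difference = 7.7701 − 9.4680 = -1.6979.

-1.70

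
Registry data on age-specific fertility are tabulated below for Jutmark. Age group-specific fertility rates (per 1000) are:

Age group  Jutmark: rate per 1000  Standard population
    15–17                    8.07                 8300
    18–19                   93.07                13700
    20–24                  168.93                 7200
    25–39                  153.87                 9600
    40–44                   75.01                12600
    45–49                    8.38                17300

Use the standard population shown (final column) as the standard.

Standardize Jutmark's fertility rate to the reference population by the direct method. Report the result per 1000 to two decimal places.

Standard total = 68700; weights = 0.1208, 0.1994, 0.1048, 0.1397, 0.1834, 0.2518.
Standardized rate: 0.1208×8.07 + 0.1994×93.07 + 0.1048×168.93 + 0.1397×153.87 + 0.1834×75.01 + 0.2518×8.38 = 74.6083 per 1000.

74.61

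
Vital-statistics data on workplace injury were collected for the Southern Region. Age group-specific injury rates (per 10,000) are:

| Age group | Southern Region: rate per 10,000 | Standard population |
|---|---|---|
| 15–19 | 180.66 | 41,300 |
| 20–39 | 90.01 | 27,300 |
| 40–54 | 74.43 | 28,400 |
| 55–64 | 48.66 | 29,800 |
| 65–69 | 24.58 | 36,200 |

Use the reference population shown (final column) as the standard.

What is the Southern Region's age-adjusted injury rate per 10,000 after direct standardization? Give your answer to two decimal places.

88.17

Standard total = 163,000; weights = 0.2534, 0.1675, 0.1742, 0.1828, 0.2221.
Standardized rate: 0.2534×180.66 + 0.1675×90.01 + 0.1742×74.43 + 0.1828×48.66 + 0.2221×24.58 = 88.1730 per 10,000.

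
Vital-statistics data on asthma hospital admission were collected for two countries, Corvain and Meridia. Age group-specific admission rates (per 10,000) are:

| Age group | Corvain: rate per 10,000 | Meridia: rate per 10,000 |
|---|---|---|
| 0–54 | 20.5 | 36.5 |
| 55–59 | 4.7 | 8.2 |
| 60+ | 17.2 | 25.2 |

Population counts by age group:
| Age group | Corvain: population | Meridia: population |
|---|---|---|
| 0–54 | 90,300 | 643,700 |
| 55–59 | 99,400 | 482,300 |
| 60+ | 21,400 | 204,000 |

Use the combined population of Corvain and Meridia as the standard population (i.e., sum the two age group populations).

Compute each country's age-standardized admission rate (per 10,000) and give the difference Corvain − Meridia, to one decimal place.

-10.1

Combined standard total = 1,541,100; weights = 0.4763, 0.3775, 0.1463.
Corvain: 0.4763×20.5 + 0.3775×4.7 + 0.1463×17.2 = 14.0535 per 10,000.
Meridia: 0.4763×36.5 + 0.3775×8.2 + 0.1463×25.2 = 24.1652 per 10,000.
Difference = 14.0535 − 24.1652 = -10.1117.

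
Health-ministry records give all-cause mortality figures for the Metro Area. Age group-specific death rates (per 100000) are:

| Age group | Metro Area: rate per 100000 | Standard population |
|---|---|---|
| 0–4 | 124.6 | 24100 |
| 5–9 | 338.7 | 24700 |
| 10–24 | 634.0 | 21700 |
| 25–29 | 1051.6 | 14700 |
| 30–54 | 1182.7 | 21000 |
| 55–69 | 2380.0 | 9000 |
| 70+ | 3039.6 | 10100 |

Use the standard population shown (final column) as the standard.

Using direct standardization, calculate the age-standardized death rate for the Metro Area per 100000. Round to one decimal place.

Standard total = 125300; weights = 0.1923, 0.1971, 0.1732, 0.1173, 0.1676, 0.0718, 0.0806.
Standardized rate: 0.1923×124.6 + 0.1971×338.7 + 0.1732×634.0 + 0.1173×1051.6 + 0.1676×1182.7 + 0.0718×2380.0 + 0.0806×3039.6 = 938.0824 per 100000.

938.1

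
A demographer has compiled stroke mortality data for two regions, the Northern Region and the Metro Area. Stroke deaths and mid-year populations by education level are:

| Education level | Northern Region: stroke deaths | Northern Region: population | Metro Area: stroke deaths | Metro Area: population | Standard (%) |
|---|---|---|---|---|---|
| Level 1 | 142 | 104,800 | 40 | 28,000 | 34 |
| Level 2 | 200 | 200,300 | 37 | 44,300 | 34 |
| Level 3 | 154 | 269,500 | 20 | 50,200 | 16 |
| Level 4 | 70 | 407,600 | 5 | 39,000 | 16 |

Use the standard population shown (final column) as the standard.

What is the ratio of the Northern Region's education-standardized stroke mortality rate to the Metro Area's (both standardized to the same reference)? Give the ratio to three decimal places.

Education-specific rates per 100,000 for the Northern Region: 135.50, 99.85, 57.14, 17.17.
For the Metro Area: 142.86, 83.52, 39.84, 12.82.
Standard weights: 0.34, 0.34, 0.16, 0.16.
The Northern Region: 0.3400×135.50 + 0.3400×99.85 + 0.1600×57.14 + 0.1600×17.17 = 91.9084 per 100,000.
The Metro Area: 0.3400×142.86 + 0.3400×83.52 + 0.1600×39.84 + 0.1600×12.82 = 85.3945 per 100,000.
Ratio = 91.9084 ÷ 85.3945 = 1.07628.

1.076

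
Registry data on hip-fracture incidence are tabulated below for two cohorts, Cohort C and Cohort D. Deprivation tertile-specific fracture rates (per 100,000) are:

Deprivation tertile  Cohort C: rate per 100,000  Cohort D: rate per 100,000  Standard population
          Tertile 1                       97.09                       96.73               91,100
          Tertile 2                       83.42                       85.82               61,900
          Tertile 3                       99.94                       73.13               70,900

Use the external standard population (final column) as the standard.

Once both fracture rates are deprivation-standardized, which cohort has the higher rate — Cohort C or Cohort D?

Standard total = 223,900; weights = 0.4069, 0.2765, 0.3167.
Cohort C: 0.4069×97.09 + 0.2765×83.42 + 0.3167×99.94 = 94.2132 per 100,000.
Cohort D: 0.4069×96.73 + 0.2765×85.82 + 0.3167×73.13 = 86.2406 per 100,000.

Cohort C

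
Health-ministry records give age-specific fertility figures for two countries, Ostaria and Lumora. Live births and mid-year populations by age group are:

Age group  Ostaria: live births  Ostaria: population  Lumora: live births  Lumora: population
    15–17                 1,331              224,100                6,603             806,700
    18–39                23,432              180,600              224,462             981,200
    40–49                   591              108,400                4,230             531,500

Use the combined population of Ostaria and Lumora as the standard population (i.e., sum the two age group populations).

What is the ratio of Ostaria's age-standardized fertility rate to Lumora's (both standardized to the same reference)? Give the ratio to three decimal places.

Age-specific rates per 1,000 for Ostaria: 5.939, 129.745, 5.452.
For Lumora: 8.185, 228.763, 7.959.
Combined standard total = 2,832,500; weights = 0.3639, 0.4102, 0.2259.
Ostaria: 0.3639×5.939 + 0.4102×129.745 + 0.2259×5.452 = 56.6104 per 1,000.
Lumora: 0.3639×8.185 + 0.4102×228.763 + 0.2259×7.959 = 98.6078 per 1,000.
Ratio = 56.6104 ÷ 98.6078 = 0.57410.

0.574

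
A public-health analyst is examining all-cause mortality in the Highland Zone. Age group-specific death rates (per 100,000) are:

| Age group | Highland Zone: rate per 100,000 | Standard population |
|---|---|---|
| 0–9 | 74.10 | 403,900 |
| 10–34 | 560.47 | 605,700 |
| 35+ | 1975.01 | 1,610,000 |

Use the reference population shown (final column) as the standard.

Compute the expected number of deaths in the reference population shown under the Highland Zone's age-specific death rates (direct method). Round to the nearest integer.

Expected deaths = Σ (standard pop × age-specific rate ÷ 100,000)
= 403,900×74.10/100,000 + 605,700×560.47/100,000 + 1,610,000×1975.01/100,000
= 299.29 + 3394.77 + 31797.66 = 35491.72.

35492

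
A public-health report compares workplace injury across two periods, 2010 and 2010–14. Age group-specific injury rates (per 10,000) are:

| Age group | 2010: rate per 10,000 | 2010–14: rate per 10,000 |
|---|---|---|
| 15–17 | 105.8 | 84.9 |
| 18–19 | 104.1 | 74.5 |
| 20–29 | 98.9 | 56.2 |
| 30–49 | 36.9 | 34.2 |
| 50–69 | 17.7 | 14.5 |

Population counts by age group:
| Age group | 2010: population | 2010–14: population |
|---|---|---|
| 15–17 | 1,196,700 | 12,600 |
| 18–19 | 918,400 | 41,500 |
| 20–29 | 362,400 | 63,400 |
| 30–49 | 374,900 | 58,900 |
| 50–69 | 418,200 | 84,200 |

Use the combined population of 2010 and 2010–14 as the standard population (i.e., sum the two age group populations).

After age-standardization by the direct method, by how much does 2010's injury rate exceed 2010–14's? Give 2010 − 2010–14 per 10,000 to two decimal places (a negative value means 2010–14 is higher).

Combined standard total = 3,531,200; weights = 0.3425, 0.2718, 0.1206, 0.1228, 0.1423.
2010: 0.3425×105.8 + 0.2718×104.1 + 0.1206×98.9 + 0.1228×36.9 + 0.1423×17.7 = 83.5073 per 10,000.
2010–14: 0.3425×84.9 + 0.2718×74.5 + 0.1206×56.2 + 0.1228×34.2 + 0.1423×14.5 = 62.3677 per 10,000.
Difference = 83.5073 − 62.3677 = 21.1396.

21.14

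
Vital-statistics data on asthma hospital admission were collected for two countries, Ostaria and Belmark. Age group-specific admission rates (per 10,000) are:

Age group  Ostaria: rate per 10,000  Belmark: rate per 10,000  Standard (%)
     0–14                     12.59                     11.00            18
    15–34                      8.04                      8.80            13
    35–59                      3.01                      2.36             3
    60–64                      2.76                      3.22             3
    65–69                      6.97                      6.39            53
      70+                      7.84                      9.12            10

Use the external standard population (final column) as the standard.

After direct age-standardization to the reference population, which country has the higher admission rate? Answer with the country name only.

Ostaria

Standard weights: 0.18, 0.13, 0.03, 0.03, 0.53, 0.10.
Ostaria: 0.1800×12.59 + 0.1300×8.04 + 0.0300×3.01 + 0.0300×2.76 + 0.5300×6.97 + 0.1000×7.84 = 7.9626 per 10,000.
Belmark: 0.1800×11.00 + 0.1300×8.80 + 0.0300×2.36 + 0.0300×3.22 + 0.5300×6.39 + 0.1000×9.12 = 7.5901 per 10,000.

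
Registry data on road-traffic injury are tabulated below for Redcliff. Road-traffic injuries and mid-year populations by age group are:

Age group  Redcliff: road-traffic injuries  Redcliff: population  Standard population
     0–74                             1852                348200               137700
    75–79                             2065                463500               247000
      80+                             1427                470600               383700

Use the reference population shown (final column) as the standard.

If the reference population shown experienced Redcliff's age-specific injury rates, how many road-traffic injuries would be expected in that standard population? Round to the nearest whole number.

Age-specific rates per 100000 for Redcliff: 531.88, 445.52, 303.23.
Expected road-traffic injuries = Σ (standard pop × age-specific rate ÷ 100000)
= 137700×531.88/100000 + 247000×445.52/100000 + 383700×303.23/100000
= 732.40 + 1100.44 + 1163.49 = 2996.33.

2996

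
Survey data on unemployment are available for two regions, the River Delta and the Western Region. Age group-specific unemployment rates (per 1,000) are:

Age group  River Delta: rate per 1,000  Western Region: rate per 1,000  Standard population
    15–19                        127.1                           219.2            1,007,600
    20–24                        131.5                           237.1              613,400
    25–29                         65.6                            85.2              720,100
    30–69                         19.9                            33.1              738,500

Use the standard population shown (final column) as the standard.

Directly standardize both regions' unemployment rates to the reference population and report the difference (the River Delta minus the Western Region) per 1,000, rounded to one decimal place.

-58.9

Standard total = 3,079,600; weights = 0.3272, 0.1992, 0.2338, 0.2398.
The River Delta: 0.3272×127.1 + 0.1992×131.5 + 0.2338×65.6 + 0.2398×19.9 = 87.8889 per 1,000.
The Western Region: 0.3272×219.2 + 0.1992×237.1 + 0.2338×85.2 + 0.2398×33.1 = 146.8048 per 1,000.
Difference = 87.8889 − 146.8048 = -58.9158.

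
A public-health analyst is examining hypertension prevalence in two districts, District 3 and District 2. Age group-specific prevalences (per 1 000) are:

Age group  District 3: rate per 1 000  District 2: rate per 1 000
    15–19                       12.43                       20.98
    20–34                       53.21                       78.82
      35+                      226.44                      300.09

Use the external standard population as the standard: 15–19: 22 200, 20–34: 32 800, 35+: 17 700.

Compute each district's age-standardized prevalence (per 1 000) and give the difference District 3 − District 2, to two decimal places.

Standard total = 72 700; weights = 0.3054, 0.4512, 0.2435.
District 3: 0.3054×12.43 + 0.4512×53.21 + 0.2435×226.44 = 82.9329 per 1 000.
District 2: 0.3054×20.98 + 0.4512×78.82 + 0.2435×300.09 = 115.0295 per 1 000.
Difference = 82.9329 − 115.0295 = -32.0966.

-32.10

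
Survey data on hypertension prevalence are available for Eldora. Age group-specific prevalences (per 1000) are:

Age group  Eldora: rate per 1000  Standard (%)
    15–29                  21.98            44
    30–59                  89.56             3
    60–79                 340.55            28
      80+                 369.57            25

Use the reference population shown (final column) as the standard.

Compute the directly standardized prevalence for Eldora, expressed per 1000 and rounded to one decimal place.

Standard weights: 0.44, 0.03, 0.28, 0.25.
Standardized rate: 0.4400×21.98 + 0.0300×89.56 + 0.2800×340.55 + 0.2500×369.57 = 200.1045 per 1000.

200.1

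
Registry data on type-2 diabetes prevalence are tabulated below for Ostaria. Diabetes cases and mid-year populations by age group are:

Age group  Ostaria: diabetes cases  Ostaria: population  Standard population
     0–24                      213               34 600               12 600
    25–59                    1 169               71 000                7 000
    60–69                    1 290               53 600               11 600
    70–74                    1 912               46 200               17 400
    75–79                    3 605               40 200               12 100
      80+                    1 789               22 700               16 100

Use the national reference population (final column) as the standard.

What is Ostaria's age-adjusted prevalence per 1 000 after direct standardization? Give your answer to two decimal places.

46.17

Age-specific rates per 1 000 for Ostaria: 6.156, 16.465, 24.067, 41.385, 89.677, 78.811.
Standard total = 76 800; weights = 0.1641, 0.0911, 0.1510, 0.2266, 0.1576, 0.2096.
Standardized rate: 0.1641×6.156 + 0.0911×16.465 + 0.1510×24.067 + 0.2266×41.385 + 0.1576×89.677 + 0.2096×78.811 = 46.1724 per 1 000.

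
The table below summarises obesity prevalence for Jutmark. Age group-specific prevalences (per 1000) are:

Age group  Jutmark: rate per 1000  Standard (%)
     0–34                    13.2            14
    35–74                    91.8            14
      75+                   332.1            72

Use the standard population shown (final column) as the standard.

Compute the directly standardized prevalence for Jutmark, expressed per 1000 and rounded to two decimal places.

Standard weights: 0.14, 0.14, 0.72.
Standardized rate: 0.1400×13.2 + 0.1400×91.8 + 0.7200×332.1 = 253.8120 per 1000.

253.81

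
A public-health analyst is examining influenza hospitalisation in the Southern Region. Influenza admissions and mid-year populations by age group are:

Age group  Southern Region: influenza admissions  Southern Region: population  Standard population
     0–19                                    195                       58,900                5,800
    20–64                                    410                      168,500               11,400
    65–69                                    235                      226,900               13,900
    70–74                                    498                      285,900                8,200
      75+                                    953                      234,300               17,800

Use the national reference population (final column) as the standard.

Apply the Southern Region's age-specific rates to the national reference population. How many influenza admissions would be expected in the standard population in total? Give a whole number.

Age-specific rates per 100,000 for the Southern Region: 331.07, 243.32, 103.57, 174.19, 406.74.
Expected influenza admissions = Σ (standard pop × age-specific rate ÷ 100,000)
= 5,800×331.07/100,000 + 11,400×243.32/100,000 + 13,900×103.57/100,000 + 8,200×174.19/100,000 + 17,800×406.74/100,000
= 19.20 + 27.74 + 14.40 + 14.28 + 72.40 = 148.02.

148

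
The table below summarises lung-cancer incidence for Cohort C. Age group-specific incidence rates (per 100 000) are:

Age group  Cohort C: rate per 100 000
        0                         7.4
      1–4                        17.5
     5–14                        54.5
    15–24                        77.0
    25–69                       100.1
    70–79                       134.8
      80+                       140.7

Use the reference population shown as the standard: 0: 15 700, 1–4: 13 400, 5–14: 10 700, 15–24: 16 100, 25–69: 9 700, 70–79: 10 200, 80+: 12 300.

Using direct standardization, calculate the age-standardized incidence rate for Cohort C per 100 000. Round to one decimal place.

Standard total = 88 100; weights = 0.1782, 0.1521, 0.1215, 0.1827, 0.1101, 0.1158, 0.1396.
Standardized rate: 0.1782×7.4 + 0.1521×17.5 + 0.1215×54.5 + 0.1827×77.0 + 0.1101×100.1 + 0.1158×134.8 + 0.1396×140.7 = 70.9429 per 100 000.

70.9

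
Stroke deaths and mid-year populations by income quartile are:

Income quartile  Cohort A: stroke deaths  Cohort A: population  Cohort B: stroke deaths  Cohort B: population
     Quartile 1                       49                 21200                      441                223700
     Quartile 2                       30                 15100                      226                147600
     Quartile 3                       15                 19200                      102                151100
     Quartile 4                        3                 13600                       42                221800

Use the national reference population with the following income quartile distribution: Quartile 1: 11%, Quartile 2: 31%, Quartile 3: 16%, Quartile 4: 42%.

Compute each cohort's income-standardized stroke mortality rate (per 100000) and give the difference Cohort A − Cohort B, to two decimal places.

Income-specific rates per 100000 for Cohort A: 231.13, 198.68, 78.12, 22.06.
For Cohort B: 197.14, 153.12, 67.50, 18.94.
Standard weights: 0.11, 0.31, 0.16, 0.42.
Cohort A: 0.1100×231.13 + 0.3100×198.68 + 0.1600×78.12 + 0.4200×22.06 = 108.7786 per 100000.
Cohort B: 0.1100×197.14 + 0.3100×153.12 + 0.1600×67.50 + 0.4200×18.94 = 87.9053 per 100000.
Difference = 108.7786 − 87.9053 = 20.8733.

20.87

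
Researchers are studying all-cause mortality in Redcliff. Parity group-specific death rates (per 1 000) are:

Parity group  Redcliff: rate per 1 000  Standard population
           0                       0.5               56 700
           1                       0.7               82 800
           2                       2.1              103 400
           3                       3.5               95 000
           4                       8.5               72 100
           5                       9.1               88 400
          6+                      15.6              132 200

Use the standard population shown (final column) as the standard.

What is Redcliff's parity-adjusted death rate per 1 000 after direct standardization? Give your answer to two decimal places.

6.53

Standard total = 630 600; weights = 0.0899, 0.1313, 0.1640, 0.1507, 0.1143, 0.1402, 0.2096.
Standardized rate: 0.0899×0.5 + 0.1313×0.7 + 0.1640×2.1 + 0.1507×3.5 + 0.1143×8.5 + 0.1402×9.1 + 0.2096×15.6 = 6.5264 per 1 000.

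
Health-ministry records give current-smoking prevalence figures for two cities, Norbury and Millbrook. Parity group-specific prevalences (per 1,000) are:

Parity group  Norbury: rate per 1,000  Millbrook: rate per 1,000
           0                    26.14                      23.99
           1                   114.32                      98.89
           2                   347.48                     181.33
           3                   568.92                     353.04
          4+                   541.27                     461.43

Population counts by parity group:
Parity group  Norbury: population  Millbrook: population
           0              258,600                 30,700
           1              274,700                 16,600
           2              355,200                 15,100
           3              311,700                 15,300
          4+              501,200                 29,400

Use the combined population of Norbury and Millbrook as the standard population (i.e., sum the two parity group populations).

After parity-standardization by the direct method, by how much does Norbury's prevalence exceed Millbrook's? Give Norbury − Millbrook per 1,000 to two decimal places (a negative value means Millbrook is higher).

Combined standard total = 1,808,500; weights = 0.1600, 0.1611, 0.2048, 0.1808, 0.2934.
Norbury: 0.1600×26.14 + 0.1611×114.32 + 0.2048×347.48 + 0.1808×568.92 + 0.2934×541.27 = 355.4162 per 1,000.
Millbrook: 0.1600×23.99 + 0.1611×98.89 + 0.2048×181.33 + 0.1808×353.04 + 0.2934×461.43 = 256.1085 per 1,000.
Difference = 355.4162 − 256.1085 = 99.3077.

99.31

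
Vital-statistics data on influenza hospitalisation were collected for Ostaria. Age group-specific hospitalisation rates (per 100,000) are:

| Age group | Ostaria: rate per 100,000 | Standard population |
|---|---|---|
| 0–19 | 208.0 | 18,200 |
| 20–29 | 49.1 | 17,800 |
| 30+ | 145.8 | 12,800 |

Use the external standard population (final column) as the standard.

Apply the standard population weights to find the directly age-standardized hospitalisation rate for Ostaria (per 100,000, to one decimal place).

133.7

Standard total = 48,800; weights = 0.3730, 0.3648, 0.2623.
Standardized rate: 0.3730×208.0 + 0.3648×49.1 + 0.2623×145.8 = 133.7258 per 100,000.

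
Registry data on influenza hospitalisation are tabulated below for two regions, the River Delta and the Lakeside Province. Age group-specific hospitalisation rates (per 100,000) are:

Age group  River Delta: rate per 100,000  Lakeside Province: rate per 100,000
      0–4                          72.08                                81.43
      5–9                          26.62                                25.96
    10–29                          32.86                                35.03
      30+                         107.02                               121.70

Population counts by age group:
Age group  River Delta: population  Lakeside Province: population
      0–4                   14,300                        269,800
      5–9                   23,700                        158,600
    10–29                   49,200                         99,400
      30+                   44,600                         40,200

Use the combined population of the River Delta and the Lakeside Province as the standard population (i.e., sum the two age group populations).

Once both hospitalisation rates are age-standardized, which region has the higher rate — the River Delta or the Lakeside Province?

Lakeside Province

Combined standard total = 699,800; weights = 0.4060, 0.2605, 0.2123, 0.1212.
The River Delta: 0.4060×72.08 + 0.2605×26.62 + 0.2123×32.86 + 0.1212×107.02 = 56.1432 per 100,000.
The Lakeside Province: 0.4060×81.43 + 0.2605×25.96 + 0.2123×35.03 + 0.1212×121.70 = 62.0068 per 100,000.
The crude rates (61.09 vs 60.67) would put the River Delta higher, but that reflects its age composition; once standardized to a common age structure, the Lakeside Province has the higher underlying rate.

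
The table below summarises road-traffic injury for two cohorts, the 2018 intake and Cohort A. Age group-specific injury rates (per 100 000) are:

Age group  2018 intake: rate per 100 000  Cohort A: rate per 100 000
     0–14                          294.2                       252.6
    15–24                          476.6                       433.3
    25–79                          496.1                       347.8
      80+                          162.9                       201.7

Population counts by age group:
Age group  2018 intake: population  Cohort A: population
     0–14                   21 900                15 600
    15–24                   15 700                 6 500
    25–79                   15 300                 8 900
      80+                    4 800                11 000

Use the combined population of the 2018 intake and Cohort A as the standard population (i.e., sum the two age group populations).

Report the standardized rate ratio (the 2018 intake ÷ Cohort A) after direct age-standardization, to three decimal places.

1.179

Combined standard total = 99 700; weights = 0.3761, 0.2227, 0.2427, 0.1585.
The 2018 intake: 0.3761×294.2 + 0.2227×476.6 + 0.2427×496.1 + 0.1585×162.9 = 363.0136 per 100 000.
Cohort A: 0.3761×252.6 + 0.2227×433.3 + 0.2427×347.8 + 0.1585×201.7 = 307.8774 per 100 000.
Ratio = 363.0136 ÷ 307.8774 = 1.17908.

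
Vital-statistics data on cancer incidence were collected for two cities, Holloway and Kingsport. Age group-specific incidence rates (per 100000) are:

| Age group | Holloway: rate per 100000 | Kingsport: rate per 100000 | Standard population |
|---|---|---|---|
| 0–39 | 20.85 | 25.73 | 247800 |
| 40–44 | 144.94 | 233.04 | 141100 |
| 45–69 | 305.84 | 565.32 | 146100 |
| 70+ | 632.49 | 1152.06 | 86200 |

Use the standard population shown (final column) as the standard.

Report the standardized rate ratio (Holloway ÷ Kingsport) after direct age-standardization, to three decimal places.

0.564

Standard total = 621200; weights = 0.3989, 0.2271, 0.2352, 0.1388.
Holloway: 0.3989×20.85 + 0.2271×144.94 + 0.2352×305.84 + 0.1388×632.49 = 200.9361 per 100000.
Kingsport: 0.3989×25.73 + 0.2271×233.04 + 0.2352×565.32 + 0.1388×1152.06 = 356.0185 per 100000.
Ratio = 200.9361 ÷ 356.0185 = 0.56440.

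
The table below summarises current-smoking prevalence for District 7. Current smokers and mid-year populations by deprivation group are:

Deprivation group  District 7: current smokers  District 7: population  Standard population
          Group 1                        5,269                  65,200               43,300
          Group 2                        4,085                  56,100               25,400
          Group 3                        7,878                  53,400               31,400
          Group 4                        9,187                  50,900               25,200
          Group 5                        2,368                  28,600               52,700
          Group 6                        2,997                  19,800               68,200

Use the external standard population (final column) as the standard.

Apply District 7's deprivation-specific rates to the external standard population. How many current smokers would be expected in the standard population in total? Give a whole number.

29216

Deprivation-specific rates per 1,000 for District 7: 80.813, 72.816, 147.528, 180.491, 82.797, 151.364.
Expected current smokers = Σ (standard pop × deprivation-specific rate ÷ 1,000)
= 43,300×80.813/1,000 + 25,400×72.816/1,000 + 31,400×147.528/1,000 + 25,200×180.491/1,000 + 52,700×82.797/1,000 + 68,200×151.364/1,000
= 3499.20 + 1849.54 + 4632.38 + 4548.38 + 4363.41 + 10323.00 = 29215.91.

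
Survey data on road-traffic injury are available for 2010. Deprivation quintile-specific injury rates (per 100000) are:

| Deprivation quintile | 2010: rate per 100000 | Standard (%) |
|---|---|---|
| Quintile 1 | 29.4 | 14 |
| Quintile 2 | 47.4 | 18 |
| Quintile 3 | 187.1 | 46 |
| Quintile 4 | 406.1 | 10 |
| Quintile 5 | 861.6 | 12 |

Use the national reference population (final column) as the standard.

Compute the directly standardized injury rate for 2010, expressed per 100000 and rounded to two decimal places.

Standard weights: 0.14, 0.18, 0.46, 0.10, 0.12.
Standardized rate: 0.1400×29.4 + 0.1800×47.4 + 0.4600×187.1 + 0.1000×406.1 + 0.1200×861.6 = 242.7160 per 100000.

242.72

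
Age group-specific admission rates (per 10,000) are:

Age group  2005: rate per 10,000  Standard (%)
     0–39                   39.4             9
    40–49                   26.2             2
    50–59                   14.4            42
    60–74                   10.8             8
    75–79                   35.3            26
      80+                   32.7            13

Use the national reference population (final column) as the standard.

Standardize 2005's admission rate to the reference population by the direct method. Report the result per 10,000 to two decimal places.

Standard weights: 0.09, 0.02, 0.42, 0.08, 0.26, 0.13.
Standardized rate: 0.0900×39.4 + 0.0200×26.2 + 0.4200×14.4 + 0.0800×10.8 + 0.2600×35.3 + 0.1300×32.7 = 24.4110 per 10,000.

24.41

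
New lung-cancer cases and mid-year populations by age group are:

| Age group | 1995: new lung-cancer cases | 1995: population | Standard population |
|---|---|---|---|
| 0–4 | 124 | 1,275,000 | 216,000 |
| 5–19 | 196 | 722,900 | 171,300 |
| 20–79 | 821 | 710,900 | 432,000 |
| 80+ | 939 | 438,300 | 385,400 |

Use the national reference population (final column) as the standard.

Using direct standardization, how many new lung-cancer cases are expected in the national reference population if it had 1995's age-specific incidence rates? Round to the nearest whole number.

1392

Age-specific rates per 100,000 for 1995: 9.73, 27.11, 115.49, 214.24.
Expected new lung-cancer cases = Σ (standard pop × age-specific rate ÷ 100,000)
= 216,000×9.73/100,000 + 171,300×27.11/100,000 + 432,000×115.49/100,000 + 385,400×214.24/100,000
= 21.01 + 46.44 + 498.91 + 825.67 = 1392.03.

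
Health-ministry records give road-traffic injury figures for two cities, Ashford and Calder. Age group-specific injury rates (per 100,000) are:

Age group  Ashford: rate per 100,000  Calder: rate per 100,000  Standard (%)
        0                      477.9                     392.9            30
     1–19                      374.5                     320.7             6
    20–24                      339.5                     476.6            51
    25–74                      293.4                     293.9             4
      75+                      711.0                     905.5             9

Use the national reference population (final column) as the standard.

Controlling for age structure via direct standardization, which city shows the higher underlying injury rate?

Standard weights: 0.30, 0.06, 0.51, 0.04, 0.09.
Ashford: 0.3000×477.9 + 0.0600×374.5 + 0.5100×339.5 + 0.0400×293.4 + 0.0900×711.0 = 414.7110 per 100,000.
Calder: 0.3000×392.9 + 0.0600×320.7 + 0.5100×476.6 + 0.0400×293.9 + 0.0900×905.5 = 473.4290 per 100,000.

Calder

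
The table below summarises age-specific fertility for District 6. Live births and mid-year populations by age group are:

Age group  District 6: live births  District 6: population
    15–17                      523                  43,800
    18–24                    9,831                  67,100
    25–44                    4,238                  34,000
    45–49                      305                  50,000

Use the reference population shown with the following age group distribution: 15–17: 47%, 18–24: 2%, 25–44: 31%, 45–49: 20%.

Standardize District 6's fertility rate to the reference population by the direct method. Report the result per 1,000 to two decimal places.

Age-specific rates per 1,000 for District 6: 11.941, 146.513, 124.647, 6.100.
Standard weights: 0.47, 0.02, 0.31, 0.20.
Standardized rate: 0.4700×11.941 + 0.0200×146.513 + 0.3100×124.647 + 0.2000×6.100 = 48.4029 per 1,000.

48.40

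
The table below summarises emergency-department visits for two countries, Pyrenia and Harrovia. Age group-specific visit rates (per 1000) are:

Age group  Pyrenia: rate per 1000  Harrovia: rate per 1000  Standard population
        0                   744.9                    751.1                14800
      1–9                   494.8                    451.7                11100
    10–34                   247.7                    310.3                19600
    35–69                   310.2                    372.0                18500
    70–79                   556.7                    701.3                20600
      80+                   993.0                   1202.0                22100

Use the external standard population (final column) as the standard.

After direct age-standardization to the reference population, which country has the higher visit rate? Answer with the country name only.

Harrovia

Standard total = 106700; weights = 0.1387, 0.1040, 0.1837, 0.1734, 0.1931, 0.2071.
Pyrenia: 0.1387×744.9 + 0.1040×494.8 + 0.1837×247.7 + 0.1734×310.2 + 0.1931×556.7 + 0.2071×993.0 = 567.2328 per 1000.
Harrovia: 0.1387×751.1 + 0.1040×451.7 + 0.1837×310.3 + 0.1734×372.0 + 0.1931×701.3 + 0.2071×1202.0 = 657.0291 per 1000.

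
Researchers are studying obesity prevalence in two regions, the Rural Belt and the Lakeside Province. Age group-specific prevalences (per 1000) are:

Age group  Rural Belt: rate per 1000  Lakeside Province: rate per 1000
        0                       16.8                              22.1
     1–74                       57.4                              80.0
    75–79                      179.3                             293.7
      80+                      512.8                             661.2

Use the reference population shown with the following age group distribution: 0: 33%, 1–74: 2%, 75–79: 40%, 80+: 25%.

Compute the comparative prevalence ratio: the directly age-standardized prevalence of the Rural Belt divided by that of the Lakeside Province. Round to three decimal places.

0.708

Standard weights: 0.33, 0.02, 0.40, 0.25.
The Rural Belt: 0.3300×16.8 + 0.0200×57.4 + 0.4000×179.3 + 0.2500×512.8 = 206.6120 per 1000.
The Lakeside Province: 0.3300×22.1 + 0.0200×80.0 + 0.4000×293.7 + 0.2500×661.2 = 291.6730 per 1000.
Ratio = 206.6120 ÷ 291.6730 = 0.70837.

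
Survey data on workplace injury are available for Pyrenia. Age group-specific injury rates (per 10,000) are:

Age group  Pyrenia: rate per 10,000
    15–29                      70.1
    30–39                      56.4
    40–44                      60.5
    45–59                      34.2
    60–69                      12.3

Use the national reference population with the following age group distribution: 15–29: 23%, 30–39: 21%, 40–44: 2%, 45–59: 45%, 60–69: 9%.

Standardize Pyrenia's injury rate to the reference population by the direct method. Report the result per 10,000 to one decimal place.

45.7

Standard weights: 0.23, 0.21, 0.02, 0.45, 0.09.
Standardized rate: 0.2300×70.1 + 0.2100×56.4 + 0.0200×60.5 + 0.4500×34.2 + 0.0900×12.3 = 45.6740 per 10,000.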